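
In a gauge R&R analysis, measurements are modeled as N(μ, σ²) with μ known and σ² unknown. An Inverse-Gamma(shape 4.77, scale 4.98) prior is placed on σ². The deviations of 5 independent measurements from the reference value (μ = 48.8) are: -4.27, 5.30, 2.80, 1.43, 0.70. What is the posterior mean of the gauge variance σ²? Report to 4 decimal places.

With known mean μ and an Inverse-Gamma(α, β) prior on σ², the Normal likelihood is conjugate: posterior is Inv-Gamma(α + n/2, β + Σ(xᵢ−μ)²/2).
Σ(xᵢ−μ)² = (-4.27)² + (5.30)² + (2.80)² + (1.43)² + (0.70)² = 56.6978.
Posterior: Inv-Gamma(4.77 + 5/2, 4.98 + 56.6978/2) = Inv-Gamma(7.27, 33.32890).
E[σ²|data] = β/(α−1) = 33.32890/6.27 = 5.3156.

5.3156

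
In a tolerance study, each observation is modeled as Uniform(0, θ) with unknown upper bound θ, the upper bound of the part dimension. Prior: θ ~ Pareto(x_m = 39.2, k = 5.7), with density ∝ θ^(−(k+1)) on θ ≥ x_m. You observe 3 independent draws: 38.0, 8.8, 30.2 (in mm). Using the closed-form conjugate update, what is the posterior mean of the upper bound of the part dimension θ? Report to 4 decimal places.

44.2909

A Pareto(scale x_m, shape k) prior on the upper bound θ of Uniform(0, θ) is conjugate: posterior is Pareto(max(x_m, max xᵢ), k + n).
Sample maximum = 38.0; prior scale x_m = 39.2 → posterior scale = max = 39.2.
Posterior shape = 5.7 + 3 = 8.7.
E[θ|data] = k·x_m/(k−1) = 8.7·39.2/7.7 = 44.2909.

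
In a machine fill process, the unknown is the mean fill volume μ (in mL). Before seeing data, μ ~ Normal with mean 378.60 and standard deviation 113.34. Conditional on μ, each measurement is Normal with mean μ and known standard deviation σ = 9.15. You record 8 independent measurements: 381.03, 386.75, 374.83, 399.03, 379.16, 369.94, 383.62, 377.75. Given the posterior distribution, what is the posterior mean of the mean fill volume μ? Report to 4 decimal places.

For Normal data with known variance σ², a Normal(μ₀, σ₀²) prior on μ is conjugate. Posterior precision = 1/σ₀² + n/σ²; posterior mean is the precision-weighted average of μ₀ and x̄.
Σxᵢ = 381.03 + 386.75 + 374.83 + 399.03 + 379.16 + 369.94 + 383.62 + 377.75 = 3052.11, so n·x̄ = 3052.11.
σ₀² = 113.34² = 12845.9556, σ² = 9.15² = 83.7225; σ² + n·σ₀² = 83.7225 + 8·12845.9556 = 102851.3673.
Posterior mean = (μ₀/σ₀² + n·x̄/σ²)/(1/σ₀² + n/σ²) = (σ²·μ₀ + σ₀²·n·x̄)/(σ² + n·σ₀²) = (83.7225·378.60 + 12845.9556·3052.11)/102851.3673 = 39238966.884816/102851.3673 = 381.5114.

381.5114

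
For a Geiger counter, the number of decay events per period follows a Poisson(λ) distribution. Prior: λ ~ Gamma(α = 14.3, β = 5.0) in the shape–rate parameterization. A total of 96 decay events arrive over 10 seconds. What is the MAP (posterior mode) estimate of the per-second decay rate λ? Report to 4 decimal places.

7.2867

With a Gamma(shape α, rate β) prior, the Poisson likelihood is conjugate: the posterior is Gamma(α + ΣXᵢ, β + n).
Posterior: Gamma(α+S, β+n) = Gamma(14.3+96, 5.0+10) = Gamma(110.3, 15.0).
Mode of Gamma(α,β) for α≥1 is (α−1)/β = 109.3/15.0 = 7.2867.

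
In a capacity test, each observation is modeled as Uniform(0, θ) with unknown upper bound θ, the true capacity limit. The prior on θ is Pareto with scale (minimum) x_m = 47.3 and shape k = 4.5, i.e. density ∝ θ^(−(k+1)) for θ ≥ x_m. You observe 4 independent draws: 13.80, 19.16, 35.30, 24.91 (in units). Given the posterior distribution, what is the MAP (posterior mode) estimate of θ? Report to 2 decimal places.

47.30

A Pareto(scale x_m, shape k) prior on the upper bound θ of Uniform(0, θ) is conjugate: posterior is Pareto(max(x_m, max xᵢ), k + n).
Sample maximum = 35.30; prior scale x_m = 47.3 → posterior scale = max = 47.30.
Posterior shape = 4.5 + 4 = 8.5.
The Pareto density is decreasing on [x_m, ∞), so the mode is x_m = 47.30.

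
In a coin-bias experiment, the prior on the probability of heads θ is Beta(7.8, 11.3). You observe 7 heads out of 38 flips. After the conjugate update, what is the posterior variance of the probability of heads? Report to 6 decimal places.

0.003305

The Beta prior is conjugate to a Binomial/Bernoulli likelihood; the update adds successes to α and failures to β.
Posterior: Beta(α+k, β+n−k) = Beta(7.8+7, 11.3+31) = Beta(14.8, 42.3).
Var = αβ/((α+β)²(α+β+1)) = 14.8·42.3/(57.1²·58.1) = 0.003305.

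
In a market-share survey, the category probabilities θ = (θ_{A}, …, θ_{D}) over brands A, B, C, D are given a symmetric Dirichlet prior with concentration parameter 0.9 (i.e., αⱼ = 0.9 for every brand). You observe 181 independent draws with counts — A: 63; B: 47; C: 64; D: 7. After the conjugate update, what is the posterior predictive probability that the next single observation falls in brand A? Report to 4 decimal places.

The Dirichlet prior is conjugate to the Multinomial likelihood: each posterior αⱼ = prior αⱼ + observed count nⱼ.
Posterior concentration: (63.9, 47.9, 64.9, 7.9), total = 184.6.
P(next = A | data) = α_{A}/Σα = 0.3462.

0.3462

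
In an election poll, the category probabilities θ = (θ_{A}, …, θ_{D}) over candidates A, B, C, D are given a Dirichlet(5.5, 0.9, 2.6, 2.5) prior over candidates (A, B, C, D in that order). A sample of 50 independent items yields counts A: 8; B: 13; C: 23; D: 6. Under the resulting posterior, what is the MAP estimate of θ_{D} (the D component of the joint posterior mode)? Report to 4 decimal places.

0.1304

The Dirichlet prior is conjugate to the Multinomial likelihood: each posterior αⱼ = prior αⱼ + observed count nⱼ.
Posterior concentration: (13.5, 13.9, 25.6, 8.5), total = 61.5.
Joint mode component: (α_{D}−1)/(Σα−K) = 7.5/57.5 = 0.1304.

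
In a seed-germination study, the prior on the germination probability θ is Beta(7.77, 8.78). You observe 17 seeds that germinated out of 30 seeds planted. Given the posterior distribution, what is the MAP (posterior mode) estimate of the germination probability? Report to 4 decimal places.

The Beta prior is conjugate to a Binomial/Bernoulli likelihood; the update adds successes to α and failures to β.
Posterior: Beta(α+k, β+n−k) = Beta(7.77+17, 8.78+13) = Beta(24.77, 21.78).
Mode of Beta(a,b) for a,b>1 is (a−1)/(a+b−2) = 23.77/44.55 = 0.5336.

0.5336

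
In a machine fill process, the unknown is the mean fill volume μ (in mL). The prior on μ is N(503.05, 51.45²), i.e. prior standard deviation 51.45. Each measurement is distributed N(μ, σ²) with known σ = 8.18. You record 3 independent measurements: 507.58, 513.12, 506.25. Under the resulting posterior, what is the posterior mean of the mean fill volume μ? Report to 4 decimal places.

508.9338

For Normal data with known variance σ², a Normal(μ₀, σ₀²) prior on μ is conjugate. Posterior precision = 1/σ₀² + n/σ²; posterior mean is the precision-weighted average of μ₀ and x̄.
Σxᵢ = 507.58 + 513.12 + 506.25 = 1526.95, so n·x̄ = 1526.95.
σ₀² = 51.45² = 2647.1025, σ² = 8.18² = 66.9124; σ² + n·σ₀² = 66.9124 + 3·2647.1025 = 8008.2199.
Posterior mean = (μ₀/σ₀² + n·x̄/σ²)/(1/σ₀² + n/σ²) = (σ²·μ₀ + σ₀²·n·x̄)/(σ² + n·σ₀²) = (66.9124·503.05 + 2647.1025·1526.95)/8008.2199 = 4075653.445195/8008.2199 = 508.9338.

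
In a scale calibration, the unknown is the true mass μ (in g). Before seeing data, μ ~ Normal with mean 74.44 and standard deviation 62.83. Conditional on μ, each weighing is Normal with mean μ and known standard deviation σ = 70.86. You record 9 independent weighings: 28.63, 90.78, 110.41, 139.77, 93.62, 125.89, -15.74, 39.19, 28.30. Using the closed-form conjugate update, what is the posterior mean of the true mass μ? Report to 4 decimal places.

For Normal data with known variance σ², a Normal(μ₀, σ₀²) prior on μ is conjugate. Posterior precision = 1/σ₀² + n/σ²; posterior mean is the precision-weighted average of μ₀ and x̄.
Σxᵢ = 28.63 + 90.78 + 110.41 + 139.77 + 93.62 + 125.89 + (-15.74) + 39.19 + 28.30 = 640.85, so n·x̄ = 640.85.
σ₀² = 62.83² = 3947.6089, σ² = 70.86² = 5021.1396; σ² + n·σ₀² = 5021.1396 + 9·3947.6089 = 40549.6197.
Posterior mean = (μ₀/σ₀² + n·x̄/σ²)/(1/σ₀² + n/σ²) = (σ²·μ₀ + σ₀²·n·x̄)/(σ² + n·σ₀²) = (5021.1396·74.44 + 3947.6089·640.85)/40549.6197 = 2903598.795389/40549.6197 = 71.6061.

71.6061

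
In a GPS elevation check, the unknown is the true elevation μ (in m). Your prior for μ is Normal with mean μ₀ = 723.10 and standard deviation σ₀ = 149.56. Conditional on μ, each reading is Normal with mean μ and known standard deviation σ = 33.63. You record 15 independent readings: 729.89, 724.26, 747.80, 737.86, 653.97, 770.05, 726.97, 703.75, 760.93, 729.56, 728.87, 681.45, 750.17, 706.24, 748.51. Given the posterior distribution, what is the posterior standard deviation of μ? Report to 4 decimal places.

For Normal data with known variance σ², a Normal(μ₀, σ₀²) prior on μ is conjugate. Posterior precision = 1/σ₀² + n/σ²; posterior mean is the precision-weighted average of μ₀ and x̄.
σ₀² = 149.56² = 22368.1936, σ² = 33.63² = 1130.9769; σ² + n·σ₀² = 1130.9769 + 15·22368.1936 = 336653.8809.
Posterior precision = 1/σ₀² + n/σ² = 1/22368.1936 + 15/1130.9769 = (σ² + n·σ₀²)/(σ₀²σ²) = 336653.8809/(22368.1936·1130.9769); posterior variance σₙ² = σ₀²σ²/(σ² + n·σ₀²) = 22368.1936·1130.9769/336653.8809 = 75.145162.
Posterior SD = √σₙ² = √(22368.1936·1130.9769/336653.8809) = 8.6686.

8.6686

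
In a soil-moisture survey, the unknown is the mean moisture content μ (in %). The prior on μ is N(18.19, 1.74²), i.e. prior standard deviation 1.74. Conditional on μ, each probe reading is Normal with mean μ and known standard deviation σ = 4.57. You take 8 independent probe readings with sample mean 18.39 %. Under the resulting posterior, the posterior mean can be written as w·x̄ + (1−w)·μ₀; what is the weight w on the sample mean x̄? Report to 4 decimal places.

0.5370

For Normal data with known variance σ², a Normal(μ₀, σ₀²) prior on μ is conjugate. Posterior precision = 1/σ₀² + n/σ²; posterior mean is the precision-weighted average of μ₀ and x̄.
σ₀² = 1.74² = 3.0276, σ² = 4.57² = 20.8849. Prior precision 1/σ₀² = 1/3.0276; data precision n/σ² = 8/20.8849.
w = (n/σ²)/(1/σ₀² + n/σ²) = n·σ₀²/(σ² + n·σ₀²) = 8·3.0276/(20.8849 + 8·3.0276) = 24.2208/45.1057 = 0.5370.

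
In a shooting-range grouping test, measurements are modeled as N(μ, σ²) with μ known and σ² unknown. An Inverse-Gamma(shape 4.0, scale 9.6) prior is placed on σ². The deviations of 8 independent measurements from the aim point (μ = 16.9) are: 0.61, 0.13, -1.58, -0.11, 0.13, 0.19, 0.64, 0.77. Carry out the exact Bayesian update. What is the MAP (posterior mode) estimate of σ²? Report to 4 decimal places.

With known mean μ and an Inverse-Gamma(α, β) prior on σ², the Normal likelihood is conjugate: posterior is Inv-Gamma(α + n/2, β + Σ(xᵢ−μ)²/2).
Σ(xᵢ−μ)² = (0.61)² + (0.13)² + (-1.58)² + (-0.11)² + (0.13)² + (0.19)² + (0.64)² + (0.77)² = 3.9530.
Posterior: Inv-Gamma(4.0 + 8/2, 9.6 + 3.9530/2) = Inv-Gamma(8.00, 11.57650).
Mode = β/(α+1) = 11.57650/9.00 = 1.2863.

1.2863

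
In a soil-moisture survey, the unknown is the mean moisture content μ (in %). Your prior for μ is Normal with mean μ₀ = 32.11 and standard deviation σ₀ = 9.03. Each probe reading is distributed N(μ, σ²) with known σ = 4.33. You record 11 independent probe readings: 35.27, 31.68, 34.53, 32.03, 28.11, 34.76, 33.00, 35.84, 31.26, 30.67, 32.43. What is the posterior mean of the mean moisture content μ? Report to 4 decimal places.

32.6772

For Normal data with known variance σ², a Normal(μ₀, σ₀²) prior on μ is conjugate. Posterior precision = 1/σ₀² + n/σ²; posterior mean is the precision-weighted average of μ₀ and x̄.
Σxᵢ = 35.27 + 31.68 + 34.53 + 32.03 + 28.11 + 34.76 + 33.00 + 35.84 + 31.26 + 30.67 + 32.43 = 359.58, so n·x̄ = 359.58.
σ₀² = 9.03² = 81.5409, σ² = 4.33² = 18.7489; σ² + n·σ₀² = 18.7489 + 11·81.5409 = 915.6988.
Posterior mean = (μ₀/σ₀² + n·x̄/σ²)/(1/σ₀² + n/σ²) = (σ²·μ₀ + σ₀²·n·x̄)/(σ² + n·σ₀²) = (18.7489·32.11 + 81.5409·359.58)/915.6988 = 29922.504001/915.6988 = 32.6772.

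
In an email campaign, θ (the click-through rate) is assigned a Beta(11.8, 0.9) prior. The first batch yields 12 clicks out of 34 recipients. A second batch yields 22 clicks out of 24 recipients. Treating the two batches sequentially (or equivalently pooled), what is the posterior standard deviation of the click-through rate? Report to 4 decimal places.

The Beta prior is conjugate to a Binomial/Bernoulli likelihood; the update adds successes to α and failures to β.
After batch 1: Beta(11.8+12, 0.9+22) = Beta(23.8, 22.9).
After batch 2: Beta(23.8+22, 22.9+2) = Beta(45.8, 24.9).
Var = αβ/((α+β)²(α+β+1)) = 45.8·24.9/(70.7²·71.7) = 0.00318205; SD = √0.00318205 = 0.0564.

0.0564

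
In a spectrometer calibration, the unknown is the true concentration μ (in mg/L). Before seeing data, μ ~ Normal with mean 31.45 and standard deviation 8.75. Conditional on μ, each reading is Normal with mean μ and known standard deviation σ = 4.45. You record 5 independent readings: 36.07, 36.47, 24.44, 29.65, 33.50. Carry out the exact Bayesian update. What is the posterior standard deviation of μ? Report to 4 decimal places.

1.9405

For Normal data with known variance σ², a Normal(μ₀, σ₀²) prior on μ is conjugate. Posterior precision = 1/σ₀² + n/σ²; posterior mean is the precision-weighted average of μ₀ and x̄.
σ₀² = 8.75² = 76.5625, σ² = 4.45² = 19.8025; σ² + n·σ₀² = 19.8025 + 5·76.5625 = 402.615.
Posterior precision = 1/σ₀² + n/σ² = 1/76.5625 + 5/19.8025 = (σ² + n·σ₀²)/(σ₀²σ²) = 402.615/(76.5625·19.8025); posterior variance σₙ² = σ₀²σ²/(σ² + n·σ₀²) = 76.5625·19.8025/402.615 = 3.765704.
Posterior SD = √σₙ² = √(76.5625·19.8025/402.615) = 1.9405.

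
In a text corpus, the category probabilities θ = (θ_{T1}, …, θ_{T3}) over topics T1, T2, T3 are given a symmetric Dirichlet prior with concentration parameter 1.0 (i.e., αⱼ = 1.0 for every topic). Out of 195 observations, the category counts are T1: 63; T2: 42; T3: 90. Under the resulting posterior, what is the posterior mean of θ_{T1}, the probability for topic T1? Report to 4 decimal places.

The Dirichlet prior is conjugate to the Multinomial likelihood: each posterior αⱼ = prior αⱼ + observed count nⱼ.
Posterior concentration: (64.0, 43.0, 91.0), total = 198.0.
E[θ_{T1}|data] = α_{T1}/Σα = 64.0/198.0 = 0.3232.

0.3232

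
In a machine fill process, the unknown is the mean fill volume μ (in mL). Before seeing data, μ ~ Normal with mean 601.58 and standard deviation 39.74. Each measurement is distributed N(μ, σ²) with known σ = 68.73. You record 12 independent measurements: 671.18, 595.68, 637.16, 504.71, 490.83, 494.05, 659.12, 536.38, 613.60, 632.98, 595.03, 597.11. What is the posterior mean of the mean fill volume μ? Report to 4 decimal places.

For Normal data with known variance σ², a Normal(μ₀, σ₀²) prior on μ is conjugate. Posterior precision = 1/σ₀² + n/σ²; posterior mean is the precision-weighted average of μ₀ and x̄.
Σxᵢ = 671.18 + 595.68 + 637.16 + 504.71 + 490.83 + 494.05 + 659.12 + 536.38 + 613.60 + 632.98 + 595.03 + 597.11 = 7027.83, so n·x̄ = 7027.83.
σ₀² = 39.74² = 1579.2676, σ² = 68.73² = 4723.8129; σ² + n·σ₀² = 4723.8129 + 12·1579.2676 = 23675.0241.
Posterior mean = (μ₀/σ₀² + n·x̄/σ²)/(1/σ₀² + n/σ²) = (σ²·μ₀ + σ₀²·n·x̄)/(σ² + n·σ₀²) = (4723.8129·601.58 + 1579.2676·7027.83)/23675.0241 = 13940575.58169/23675.0241 = 588.8305.

588.8305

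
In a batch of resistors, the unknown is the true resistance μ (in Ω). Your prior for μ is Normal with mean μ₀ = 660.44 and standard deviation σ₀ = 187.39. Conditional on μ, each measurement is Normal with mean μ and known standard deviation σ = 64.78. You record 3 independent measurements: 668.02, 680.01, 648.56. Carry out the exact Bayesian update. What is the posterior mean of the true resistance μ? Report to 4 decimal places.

665.3350

For Normal data with known variance σ², a Normal(μ₀, σ₀²) prior on μ is conjugate. Posterior precision = 1/σ₀² + n/σ²; posterior mean is the precision-weighted average of μ₀ and x̄.
Σxᵢ = 668.02 + 680.01 + 648.56 = 1996.59, so n·x̄ = 1996.59.
σ₀² = 187.39² = 35115.0121, σ² = 64.78² = 4196.4484; σ² + n·σ₀² = 4196.4484 + 3·35115.0121 = 109541.4847.
Posterior mean = (μ₀/σ₀² + n·x̄/σ²)/(1/σ₀² + n/σ²) = (σ²·μ₀ + σ₀²·n·x̄)/(σ² + n·σ₀²) = (4196.4484·660.44 + 35115.0121·1996.59)/109541.4847 = 72881784.390035/109541.4847 = 665.3350.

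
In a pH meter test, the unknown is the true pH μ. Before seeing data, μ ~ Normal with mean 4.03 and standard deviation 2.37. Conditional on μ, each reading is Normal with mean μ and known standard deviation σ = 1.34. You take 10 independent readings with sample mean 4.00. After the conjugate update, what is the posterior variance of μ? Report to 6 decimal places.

For Normal data with known variance σ², a Normal(μ₀, σ₀²) prior on μ is conjugate. Posterior precision = 1/σ₀² + n/σ²; posterior mean is the precision-weighted average of μ₀ and x̄.
σ₀² = 2.37² = 5.6169, σ² = 1.34² = 1.7956; σ² + n·σ₀² = 1.7956 + 10·5.6169 = 57.9646.
Posterior precision = 1/σ₀² + n/σ² = 1/5.6169 + 10/1.7956 = (σ² + n·σ₀²)/(σ₀²σ²) = 57.9646/(5.6169·1.7956); posterior variance σₙ² = σ₀²σ²/(σ² + n·σ₀²) = 5.6169·1.7956/57.9646 = 0.173998.

0.173998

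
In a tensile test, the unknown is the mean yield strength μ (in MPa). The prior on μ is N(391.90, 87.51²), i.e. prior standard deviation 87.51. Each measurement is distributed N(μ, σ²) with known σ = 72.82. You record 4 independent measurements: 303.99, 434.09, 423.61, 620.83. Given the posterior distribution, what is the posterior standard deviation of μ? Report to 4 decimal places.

For Normal data with known variance σ², a Normal(μ₀, σ₀²) prior on μ is conjugate. Posterior precision = 1/σ₀² + n/σ²; posterior mean is the precision-weighted average of μ₀ and x̄.
σ₀² = 87.51² = 7658.0001, σ² = 72.82² = 5302.7524; σ² + n·σ₀² = 5302.7524 + 4·7658.0001 = 35934.7528.
Posterior precision = 1/σ₀² + n/σ² = 1/7658.0001 + 4/5302.7524 = (σ² + n·σ₀²)/(σ₀²σ²) = 35934.7528/(7658.0001·5302.7524); posterior variance σₙ² = σ₀²σ²/(σ² + n·σ₀²) = 7658.0001·5302.7524/35934.7528 = 1130.061438.
Posterior SD = √σₙ² = √(7658.0001·5302.7524/35934.7528) = 33.6164.

33.6164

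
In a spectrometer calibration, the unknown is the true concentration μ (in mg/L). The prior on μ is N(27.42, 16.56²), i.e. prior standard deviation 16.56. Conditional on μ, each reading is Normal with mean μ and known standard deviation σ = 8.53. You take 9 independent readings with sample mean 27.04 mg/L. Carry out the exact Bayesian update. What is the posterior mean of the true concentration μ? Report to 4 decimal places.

For Normal data with known variance σ², a Normal(μ₀, σ₀²) prior on μ is conjugate. Posterior precision = 1/σ₀² + n/σ²; posterior mean is the precision-weighted average of μ₀ and x̄.
n·x̄ = 9·27.04 = 243.36.
σ₀² = 16.56² = 274.2336, σ² = 8.53² = 72.7609; σ² + n·σ₀² = 72.7609 + 9·274.2336 = 2540.8633.
Posterior mean = (μ₀/σ₀² + n·x̄/σ²)/(1/σ₀² + n/σ²) = (σ²·μ₀ + σ₀²·n·x̄)/(σ² + n·σ₀²) = (72.7609·27.42 + 274.2336·243.36)/2540.8633 = 68732.592774/2540.8633 = 27.0509.

27.0509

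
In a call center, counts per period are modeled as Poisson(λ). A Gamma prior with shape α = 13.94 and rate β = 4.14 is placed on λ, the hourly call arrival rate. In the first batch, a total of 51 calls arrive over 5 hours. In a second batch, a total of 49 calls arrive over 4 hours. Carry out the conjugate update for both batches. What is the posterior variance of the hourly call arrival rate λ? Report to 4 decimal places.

0.6599

With a Gamma(shape α, rate β) prior, the Poisson likelihood is conjugate: the posterior is Gamma(α + ΣXᵢ, β + n).
After batch 1: Gamma(α+S, β+n) = Gamma(13.94+51, 4.14+5) = Gamma(64.94, 9.14).
After batch 2: Gamma(α+S, β+n) = Gamma(64.94+49, 9.14+4) = Gamma(113.94, 13.14).
Var = α/β² = 113.94/13.14² = 0.6599.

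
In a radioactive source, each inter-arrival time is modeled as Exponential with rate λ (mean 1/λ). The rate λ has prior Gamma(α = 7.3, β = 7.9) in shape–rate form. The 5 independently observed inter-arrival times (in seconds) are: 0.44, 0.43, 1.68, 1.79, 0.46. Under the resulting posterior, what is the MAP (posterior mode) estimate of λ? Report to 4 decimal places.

0.8898

With a Gamma(shape α, rate β) prior on the exponential rate λ, the posterior after n observations with total T = Σxᵢ is Gamma(α+n, β+T).
Sum of observations T = 4.80 seconds; n = 5.
Posterior: Gamma(7.3+5, 7.9+4.80) = Gamma(12.3, 12.70).
Mode = (α−1)/β = 0.8898.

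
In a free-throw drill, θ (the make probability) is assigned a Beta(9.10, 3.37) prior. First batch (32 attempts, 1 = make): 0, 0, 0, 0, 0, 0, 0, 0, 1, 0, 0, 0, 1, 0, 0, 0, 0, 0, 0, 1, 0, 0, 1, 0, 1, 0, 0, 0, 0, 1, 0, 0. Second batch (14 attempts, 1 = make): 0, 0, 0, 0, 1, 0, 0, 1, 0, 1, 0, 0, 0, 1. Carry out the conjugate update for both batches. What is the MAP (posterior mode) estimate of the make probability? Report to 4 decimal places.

The Beta prior is conjugate to a Binomial/Bernoulli likelihood; the update adds successes to α and failures to β.
After batch 1: Beta(9.10+6, 3.37+26) = Beta(15.10, 29.37).
After batch 2: Beta(15.10+4, 29.37+10) = Beta(19.10, 39.37).
Mode of Beta(a,b) for a,b>1 is (a−1)/(a+b−2) = 18.10/56.47 = 0.3205.

0.3205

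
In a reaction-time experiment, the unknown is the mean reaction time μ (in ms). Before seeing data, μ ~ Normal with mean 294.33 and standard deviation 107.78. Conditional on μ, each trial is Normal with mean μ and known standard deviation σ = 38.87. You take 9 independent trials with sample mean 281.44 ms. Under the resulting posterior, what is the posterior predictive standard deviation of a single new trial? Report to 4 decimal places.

40.9434

For Normal data with known variance σ², a Normal(μ₀, σ₀²) prior on μ is conjugate. Posterior precision = 1/σ₀² + n/σ²; posterior mean is the precision-weighted average of μ₀ and x̄.
σ₀² = 107.78² = 11616.5284, σ² = 38.87² = 1510.8769; σ² + n·σ₀² = 1510.8769 + 9·11616.5284 = 106059.6325.
Posterior precision = 1/σ₀² + n/σ² = 1/11616.5284 + 9/1510.8769 = (σ² + n·σ₀²)/(σ₀²σ²) = 106059.6325/(11616.5284·1510.8769); posterior variance σₙ² = σ₀²σ²/(σ² + n·σ₀²) = 11616.5284·1510.8769/106059.6325 = 165.483738.
Predictive variance for one new observation = σₙ² + σ² = 11616.5284·1510.8769/106059.6325 + 1510.8769 = σ²·(σ₀² + 106059.6325)/106059.6325 = 1510.8769·117676.1609/106059.6325 = 1676.360638; SD = √(1510.8769·117676.1609/106059.6325) = 40.9434.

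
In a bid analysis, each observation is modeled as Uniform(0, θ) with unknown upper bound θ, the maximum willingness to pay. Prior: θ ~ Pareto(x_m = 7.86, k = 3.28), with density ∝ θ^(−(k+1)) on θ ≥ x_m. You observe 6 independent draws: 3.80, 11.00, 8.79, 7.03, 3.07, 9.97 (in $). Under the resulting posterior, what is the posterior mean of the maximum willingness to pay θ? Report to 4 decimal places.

A Pareto(scale x_m, shape k) prior on the upper bound θ of Uniform(0, θ) is conjugate: posterior is Pareto(max(x_m, max xᵢ), k + n).
Sample maximum = 11.00; prior scale x_m = 7.86 → posterior scale = max = 11.00.
Posterior shape = 3.28 + 6 = 9.28.
E[θ|data] = k·x_m/(k−1) = 9.28·11.00/8.28 = 12.3285.

12.3285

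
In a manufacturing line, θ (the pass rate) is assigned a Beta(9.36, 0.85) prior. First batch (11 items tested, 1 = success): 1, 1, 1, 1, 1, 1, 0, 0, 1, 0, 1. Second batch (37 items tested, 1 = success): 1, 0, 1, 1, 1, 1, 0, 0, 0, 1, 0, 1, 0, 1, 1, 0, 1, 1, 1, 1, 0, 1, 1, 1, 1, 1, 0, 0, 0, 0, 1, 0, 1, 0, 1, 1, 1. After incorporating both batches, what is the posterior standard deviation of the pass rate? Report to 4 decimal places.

0.0599

The Beta prior is conjugate to a Binomial/Bernoulli likelihood; the update adds successes to α and failures to β.
After batch 1: Beta(9.36+8, 0.85+3) = Beta(17.36, 3.85).
After batch 2: Beta(17.36+23, 3.85+14) = Beta(40.36, 17.85).
Var = αβ/((α+β)²(α+β+1)) = 40.36·17.85/(58.21²·59.21) = 0.00359087; SD = √0.00359087 = 0.0599.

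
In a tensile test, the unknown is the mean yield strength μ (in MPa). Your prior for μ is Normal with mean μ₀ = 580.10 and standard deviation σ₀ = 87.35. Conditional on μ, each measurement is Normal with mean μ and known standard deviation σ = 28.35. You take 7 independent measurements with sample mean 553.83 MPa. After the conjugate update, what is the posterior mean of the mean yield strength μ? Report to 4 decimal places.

554.2195

For Normal data with known variance σ², a Normal(μ₀, σ₀²) prior on μ is conjugate. Posterior precision = 1/σ₀² + n/σ²; posterior mean is the precision-weighted average of μ₀ and x̄.
n·x̄ = 7·553.83 = 3876.81.
σ₀² = 87.35² = 7630.0225, σ² = 28.35² = 803.7225; σ² + n·σ₀² = 803.7225 + 7·7630.0225 = 54213.88.
Posterior mean = (μ₀/σ₀² + n·x̄/σ²)/(1/σ₀² + n/σ²) = (σ²·μ₀ + σ₀²·n·x̄)/(σ² + n·σ₀²) = (803.7225·580.10 + 7630.0225·3876.81)/54213.88 = 30046386.950475/54213.88 = 554.2195.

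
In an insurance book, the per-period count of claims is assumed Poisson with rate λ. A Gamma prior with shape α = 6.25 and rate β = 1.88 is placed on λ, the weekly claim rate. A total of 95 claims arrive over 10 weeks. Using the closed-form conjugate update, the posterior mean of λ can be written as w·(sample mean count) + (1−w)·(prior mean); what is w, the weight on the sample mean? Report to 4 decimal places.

0.8418

With a Gamma(shape α, rate β) prior, the Poisson likelihood is conjugate: the posterior is Gamma(α + ΣXᵢ, β + n).
Posterior mean = (α₀+S)/(β₀+n) = [n/(β₀+n)]·(S/n) + [β₀/(β₀+n)]·(α₀/β₀), so only n and β₀ enter the weight.
Weight on data w = n/(β₀+n) = 10/(1.88+10) = 10/11.88 = 0.8418.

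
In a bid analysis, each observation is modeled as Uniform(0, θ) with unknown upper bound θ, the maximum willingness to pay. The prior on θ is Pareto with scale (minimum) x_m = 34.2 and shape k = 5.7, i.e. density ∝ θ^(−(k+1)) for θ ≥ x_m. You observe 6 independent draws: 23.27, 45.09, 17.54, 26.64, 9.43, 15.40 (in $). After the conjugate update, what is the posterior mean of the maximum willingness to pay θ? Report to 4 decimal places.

49.3040

A Pareto(scale x_m, shape k) prior on the upper bound θ of Uniform(0, θ) is conjugate: posterior is Pareto(max(x_m, max xᵢ), k + n).
Sample maximum = 45.09; prior scale x_m = 34.2 → posterior scale = max = 45.09.
Posterior shape = 5.7 + 6 = 11.7.
E[θ|data] = k·x_m/(k−1) = 11.7·45.09/10.7 = 49.3040.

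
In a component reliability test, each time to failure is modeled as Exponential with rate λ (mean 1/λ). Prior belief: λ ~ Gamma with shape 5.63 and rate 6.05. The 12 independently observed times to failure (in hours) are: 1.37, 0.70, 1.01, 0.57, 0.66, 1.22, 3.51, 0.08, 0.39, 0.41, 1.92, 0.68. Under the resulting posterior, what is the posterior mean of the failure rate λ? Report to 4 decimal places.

With a Gamma(shape α, rate β) prior on the exponential rate λ, the posterior after n observations with total T = Σxᵢ is Gamma(α+n, β+T).
Sum of observations T = 12.52 hours; n = 12.
Posterior: Gamma(5.63+12, 6.05+12.52) = Gamma(17.63, 18.57).
Posterior mean of λ = α/β = 17.63/18.57 = 0.9494.

0.9494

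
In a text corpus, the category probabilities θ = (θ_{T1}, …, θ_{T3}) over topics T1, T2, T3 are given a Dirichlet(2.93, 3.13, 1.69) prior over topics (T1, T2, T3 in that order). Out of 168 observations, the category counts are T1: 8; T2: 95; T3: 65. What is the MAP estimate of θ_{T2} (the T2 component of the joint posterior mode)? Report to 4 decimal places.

0.5623

The Dirichlet prior is conjugate to the Multinomial likelihood: each posterior αⱼ = prior αⱼ + observed count nⱼ.
Posterior concentration: (10.93, 98.13, 66.69), total = 175.75.
Joint mode component: (α_{T2}−1)/(Σα−K) = 97.13/172.75 = 0.5623.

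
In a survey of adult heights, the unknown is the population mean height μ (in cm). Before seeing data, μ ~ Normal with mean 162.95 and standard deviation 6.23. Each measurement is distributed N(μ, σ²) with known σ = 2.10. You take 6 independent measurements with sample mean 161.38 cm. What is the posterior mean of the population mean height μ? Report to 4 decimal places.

161.4092

For Normal data with known variance σ², a Normal(μ₀, σ₀²) prior on μ is conjugate. Posterior precision = 1/σ₀² + n/σ²; posterior mean is the precision-weighted average of μ₀ and x̄.
n·x̄ = 6·161.38 = 968.28.
σ₀² = 6.23² = 38.8129, σ² = 2.10² = 4.41; σ² + n·σ₀² = 4.41 + 6·38.8129 = 237.2874.
Posterior mean = (μ₀/σ₀² + n·x̄/σ²)/(1/σ₀² + n/σ²) = (σ²·μ₀ + σ₀²·n·x̄)/(σ² + n·σ₀²) = (4.41·162.95 + 38.8129·968.28)/237.2874 = 38300.364312/237.2874 = 161.4092.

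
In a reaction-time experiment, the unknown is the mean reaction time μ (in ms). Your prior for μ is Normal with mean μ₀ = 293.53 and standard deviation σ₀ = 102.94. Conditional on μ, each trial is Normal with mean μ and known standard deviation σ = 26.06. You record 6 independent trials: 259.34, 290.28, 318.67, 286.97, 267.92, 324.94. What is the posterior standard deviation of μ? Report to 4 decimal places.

For Normal data with known variance σ², a Normal(μ₀, σ₀²) prior on μ is conjugate. Posterior precision = 1/σ₀² + n/σ²; posterior mean is the precision-weighted average of μ₀ and x̄.
σ₀² = 102.94² = 10596.6436, σ² = 26.06² = 679.1236; σ² + n·σ₀² = 679.1236 + 6·10596.6436 = 64258.9852.
Posterior precision = 1/σ₀² + n/σ² = 1/10596.6436 + 6/679.1236 = (σ² + n·σ₀²)/(σ₀²σ²) = 64258.9852/(10596.6436·679.1236); posterior variance σₙ² = σ₀²σ²/(σ² + n·σ₀²) = 10596.6436·679.1236/64258.9852 = 111.991043.
Posterior SD = √σₙ² = √(10596.6436·679.1236/64258.9852) = 10.5826.

10.5826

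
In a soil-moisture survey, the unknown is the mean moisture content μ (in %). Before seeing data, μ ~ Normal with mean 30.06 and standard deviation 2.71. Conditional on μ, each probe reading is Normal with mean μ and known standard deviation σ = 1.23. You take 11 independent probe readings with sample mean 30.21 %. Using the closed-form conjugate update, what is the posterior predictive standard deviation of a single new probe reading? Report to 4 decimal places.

1.2837

For Normal data with known variance σ², a Normal(μ₀, σ₀²) prior on μ is conjugate. Posterior precision = 1/σ₀² + n/σ²; posterior mean is the precision-weighted average of μ₀ and x̄.
σ₀² = 2.71² = 7.3441, σ² = 1.23² = 1.5129; σ² + n·σ₀² = 1.5129 + 11·7.3441 = 82.298.
Posterior precision = 1/σ₀² + n/σ² = 1/7.3441 + 11/1.5129 = (σ² + n·σ₀²)/(σ₀²σ²) = 82.298/(7.3441·1.5129); posterior variance σₙ² = σ₀²σ²/(σ² + n·σ₀²) = 7.3441·1.5129/82.298 = 0.135008.
Predictive variance for one new observation = σₙ² + σ² = 7.3441·1.5129/82.298 + 1.5129 = σ²·(σ₀² + 82.298)/82.298 = 1.5129·89.6421/82.298 = 1.647908; SD = √(1.5129·89.6421/82.298) = 1.2837.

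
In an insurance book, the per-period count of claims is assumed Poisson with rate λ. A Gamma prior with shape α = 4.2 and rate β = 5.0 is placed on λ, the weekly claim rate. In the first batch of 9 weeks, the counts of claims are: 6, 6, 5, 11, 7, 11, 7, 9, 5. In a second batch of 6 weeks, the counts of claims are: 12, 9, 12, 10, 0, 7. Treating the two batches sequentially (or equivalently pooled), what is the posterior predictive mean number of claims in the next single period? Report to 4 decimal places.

With a Gamma(shape α, rate β) prior, the Poisson likelihood is conjugate: the posterior is Gamma(α + ΣXᵢ, β + n).
Batch 1: sum of counts S = 67 over n = 9 weeks.
After batch 1: Gamma(α+S, β+n) = Gamma(4.2+67, 5.0+9) = Gamma(71.2, 14.0).
Batch 2: sum of counts S = 50 over n = 6 weeks.
After batch 2: Gamma(α+S, β+n) = Gamma(71.2+50, 14.0+6) = Gamma(121.2, 20.0).
The predictive distribution for one future period is NegBinom with mean α/β = 6.0600.

6.0600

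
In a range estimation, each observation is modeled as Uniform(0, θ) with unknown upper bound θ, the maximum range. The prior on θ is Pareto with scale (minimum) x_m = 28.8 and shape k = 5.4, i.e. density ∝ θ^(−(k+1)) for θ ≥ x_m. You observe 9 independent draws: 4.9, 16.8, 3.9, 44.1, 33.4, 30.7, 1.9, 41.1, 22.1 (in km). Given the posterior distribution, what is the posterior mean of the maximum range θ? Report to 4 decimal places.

47.3910

A Pareto(scale x_m, shape k) prior on the upper bound θ of Uniform(0, θ) is conjugate: posterior is Pareto(max(x_m, max xᵢ), k + n).
Sample maximum = 44.1; prior scale x_m = 28.8 → posterior scale = max = 44.1.
Posterior shape = 5.4 + 9 = 14.4.
E[θ|data] = k·x_m/(k−1) = 14.4·44.1/13.4 = 47.3910.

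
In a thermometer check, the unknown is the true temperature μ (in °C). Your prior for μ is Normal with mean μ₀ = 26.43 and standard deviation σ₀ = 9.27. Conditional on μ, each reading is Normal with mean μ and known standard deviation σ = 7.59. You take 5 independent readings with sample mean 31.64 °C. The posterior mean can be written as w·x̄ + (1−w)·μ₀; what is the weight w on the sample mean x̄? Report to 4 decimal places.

For Normal data with known variance σ², a Normal(μ₀, σ₀²) prior on μ is conjugate. Posterior precision = 1/σ₀² + n/σ²; posterior mean is the precision-weighted average of μ₀ and x̄.
σ₀² = 9.27² = 85.9329, σ² = 7.59² = 57.6081. Prior precision 1/σ₀² = 1/85.9329; data precision n/σ² = 5/57.6081.
w = (n/σ²)/(1/σ₀² + n/σ²) = n·σ₀²/(σ² + n·σ₀²) = 5·85.9329/(57.6081 + 5·85.9329) = 429.6645/487.2726 = 0.8818.

0.8818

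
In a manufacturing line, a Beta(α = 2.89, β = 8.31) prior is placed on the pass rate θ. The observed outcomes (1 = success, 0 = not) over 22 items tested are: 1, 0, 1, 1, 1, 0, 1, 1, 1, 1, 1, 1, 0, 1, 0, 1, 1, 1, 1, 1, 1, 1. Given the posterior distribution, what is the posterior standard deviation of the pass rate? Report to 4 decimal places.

The Beta prior is conjugate to a Binomial/Bernoulli likelihood; the update adds successes to α and failures to β.
Posterior: Beta(α+k, β+n−k) = Beta(2.89+18, 8.31+4) = Beta(20.89, 12.31).
Var = αβ/((α+β)²(α+β+1)) = 20.89·12.31/(33.20²·34.20) = 0.00682173; SD = √0.00682173 = 0.0826.

0.0826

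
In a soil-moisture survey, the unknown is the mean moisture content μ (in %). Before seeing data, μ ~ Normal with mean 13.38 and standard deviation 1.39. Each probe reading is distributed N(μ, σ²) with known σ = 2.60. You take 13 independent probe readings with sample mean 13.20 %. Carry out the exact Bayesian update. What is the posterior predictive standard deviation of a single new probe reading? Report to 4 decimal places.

For Normal data with known variance σ², a Normal(μ₀, σ₀²) prior on μ is conjugate. Posterior precision = 1/σ₀² + n/σ²; posterior mean is the precision-weighted average of μ₀ and x̄.
σ₀² = 1.39² = 1.9321, σ² = 2.60² = 6.76; σ² + n·σ₀² = 6.76 + 13·1.9321 = 31.8773.
Posterior precision = 1/σ₀² + n/σ² = 1/1.9321 + 13/6.76 = (σ² + n·σ₀²)/(σ₀²σ²) = 31.8773/(1.9321·6.76); posterior variance σₙ² = σ₀²σ²/(σ² + n·σ₀²) = 1.9321·6.76/31.8773 = 0.409727.
Predictive variance for one new observation = σₙ² + σ² = 1.9321·6.76/31.8773 + 6.76 = σ²·(σ₀² + 31.8773)/31.8773 = 6.76·33.8094/31.8773 = 7.169727; SD = √(6.76·33.8094/31.8773) = 2.6776.

2.6776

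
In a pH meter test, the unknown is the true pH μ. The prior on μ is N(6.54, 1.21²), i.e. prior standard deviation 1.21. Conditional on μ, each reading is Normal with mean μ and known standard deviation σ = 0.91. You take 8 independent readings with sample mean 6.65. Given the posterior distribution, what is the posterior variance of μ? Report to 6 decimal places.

0.096677

For Normal data with known variance σ², a Normal(μ₀, σ₀²) prior on μ is conjugate. Posterior precision = 1/σ₀² + n/σ²; posterior mean is the precision-weighted average of μ₀ and x̄.
σ₀² = 1.21² = 1.4641, σ² = 0.91² = 0.8281; σ² + n·σ₀² = 0.8281 + 8·1.4641 = 12.5409.
Posterior precision = 1/σ₀² + n/σ² = 1/1.4641 + 8/0.8281 = (σ² + n·σ₀²)/(σ₀²σ²) = 12.5409/(1.4641·0.8281); posterior variance σₙ² = σ₀²σ²/(σ² + n·σ₀²) = 1.4641·0.8281/12.5409 = 0.096677.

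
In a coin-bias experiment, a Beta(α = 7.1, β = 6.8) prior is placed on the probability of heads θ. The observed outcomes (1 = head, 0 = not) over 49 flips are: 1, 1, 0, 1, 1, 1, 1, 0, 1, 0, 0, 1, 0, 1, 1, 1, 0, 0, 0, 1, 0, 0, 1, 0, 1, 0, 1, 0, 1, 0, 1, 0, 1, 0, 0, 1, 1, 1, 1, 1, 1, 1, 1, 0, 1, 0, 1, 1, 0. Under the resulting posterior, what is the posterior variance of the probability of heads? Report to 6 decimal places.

The Beta prior is conjugate to a Binomial/Bernoulli likelihood; the update adds successes to α and failures to β.
Posterior: Beta(α+k, β+n−k) = Beta(7.1+29, 6.8+20) = Beta(36.1, 26.8).
Var = αβ/((α+β)²(α+β+1)) = 36.1·26.8/(62.9²·63.9) = 0.003827.

0.003827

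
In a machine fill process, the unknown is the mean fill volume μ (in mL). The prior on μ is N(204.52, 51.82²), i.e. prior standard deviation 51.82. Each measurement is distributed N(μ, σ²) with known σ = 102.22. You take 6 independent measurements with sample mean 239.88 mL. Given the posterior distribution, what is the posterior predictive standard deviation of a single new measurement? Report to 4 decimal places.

For Normal data with known variance σ², a Normal(μ₀, σ₀²) prior on μ is conjugate. Posterior precision = 1/σ₀² + n/σ²; posterior mean is the precision-weighted average of μ₀ and x̄.
σ₀² = 51.82² = 2685.3124, σ² = 102.22² = 10448.9284; σ² + n·σ₀² = 10448.9284 + 6·2685.3124 = 26560.8028.
Posterior precision = 1/σ₀² + n/σ² = 1/2685.3124 + 6/10448.9284 = (σ² + n·σ₀²)/(σ₀²σ²) = 26560.8028/(2685.3124·10448.9284); posterior variance σₙ² = σ₀²σ²/(σ² + n·σ₀²) = 2685.3124·10448.9284/26560.8028 = 1056.392655.
Predictive variance for one new observation = σₙ² + σ² = 2685.3124·10448.9284/26560.8028 + 10448.9284 = σ²·(σ₀² + 26560.8028)/26560.8028 = 10448.9284·29246.1152/26560.8028 = 11505.321055; SD = √(10448.9284·29246.1152/26560.8028) = 107.2629.

107.2629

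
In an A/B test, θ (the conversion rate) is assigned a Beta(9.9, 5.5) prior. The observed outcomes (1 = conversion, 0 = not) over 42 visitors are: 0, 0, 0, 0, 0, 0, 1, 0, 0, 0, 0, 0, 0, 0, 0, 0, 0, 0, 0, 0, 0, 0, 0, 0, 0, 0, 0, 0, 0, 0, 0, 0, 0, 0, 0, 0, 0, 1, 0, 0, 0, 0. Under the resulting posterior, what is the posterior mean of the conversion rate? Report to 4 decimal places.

0.2073

The Beta prior is conjugate to a Binomial/Bernoulli likelihood; the update adds successes to α and failures to β.
Posterior: Beta(α+k, β+n−k) = Beta(9.9+2, 5.5+40) = Beta(11.9, 45.5).
Posterior mean = α/(α+β) = 11.9/57.4 = 0.2073.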